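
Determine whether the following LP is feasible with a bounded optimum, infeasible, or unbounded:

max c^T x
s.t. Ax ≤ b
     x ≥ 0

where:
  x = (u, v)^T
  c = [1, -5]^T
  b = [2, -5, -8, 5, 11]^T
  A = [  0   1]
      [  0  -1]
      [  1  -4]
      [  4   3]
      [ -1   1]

Infeasible (no feasible solution exists)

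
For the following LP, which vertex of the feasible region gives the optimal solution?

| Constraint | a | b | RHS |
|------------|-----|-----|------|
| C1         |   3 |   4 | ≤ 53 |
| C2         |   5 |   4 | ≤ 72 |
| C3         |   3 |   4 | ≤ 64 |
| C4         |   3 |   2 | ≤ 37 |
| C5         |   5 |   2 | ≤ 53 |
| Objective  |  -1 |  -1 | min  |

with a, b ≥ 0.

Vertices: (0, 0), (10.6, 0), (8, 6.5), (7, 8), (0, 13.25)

Evaluate the objective at each vertex of the feasible region:
  z(0, 0) = 0
  z(10.6, 0) = -10.6
  z(8, 6.5) = -14.5
  z(7, 8) = -15  ←
  z(0, 13.25) = -13.25
The minimum is at a = 7, b = 8.

(7, 8)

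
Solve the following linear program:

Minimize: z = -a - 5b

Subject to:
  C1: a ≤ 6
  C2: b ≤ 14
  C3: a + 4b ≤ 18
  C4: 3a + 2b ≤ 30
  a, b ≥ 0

Evaluate the objective at each vertex of the feasible region:
  z(0, 0) = 0
  z(6, 0) = -6
  z(6, 3) = -21
  z(0, 4.5) = -22.5  ←
The minimum is at a = 0, b = 4.5.

a = 0, b = 4.5, z = -22.5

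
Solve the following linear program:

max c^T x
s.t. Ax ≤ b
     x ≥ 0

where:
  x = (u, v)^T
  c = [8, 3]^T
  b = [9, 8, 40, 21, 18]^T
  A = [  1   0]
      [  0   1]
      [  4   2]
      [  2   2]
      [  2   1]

Evaluate the objective at each vertex of the feasible region:
  z(0, 0) = 0
  z(9, 0) = 72  ←
  z(7.5, 3) = 69
  z(2.5, 8) = 44
  z(0, 8) = 24
The maximum is at u = 9, v = 0.

u = 9, v = 0, z = 72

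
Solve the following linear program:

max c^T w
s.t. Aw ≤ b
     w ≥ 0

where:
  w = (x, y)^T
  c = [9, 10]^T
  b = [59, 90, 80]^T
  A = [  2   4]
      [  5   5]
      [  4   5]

Evaluate the objective at each vertex of the feasible region:
  z(0, 0) = 0
  z(18, 0) = 162
  z(10, 8) = 170  ←
  z(4.167, 12.67) = 164.2
  z(0, 14.75) = 147.5
The maximum is at x = 10, y = 8.

x = 10, y = 8, z = 170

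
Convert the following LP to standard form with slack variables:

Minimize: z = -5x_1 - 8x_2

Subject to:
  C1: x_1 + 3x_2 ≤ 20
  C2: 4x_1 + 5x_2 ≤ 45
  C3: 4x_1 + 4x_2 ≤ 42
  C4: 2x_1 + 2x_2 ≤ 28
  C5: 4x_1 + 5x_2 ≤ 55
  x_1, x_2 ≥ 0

min z = -5x_1 - 8x_2

s.t.
  x_1 + 3x_2 + s1 = 20
  4x_1 + 5x_2 + s2 = 45
  4x_1 + 4x_2 + s3 = 42
  2x_1 + 2x_2 + s4 = 28
  4x_1 + 5x_2 + s5 = 55
  x_1, x_2, s1, s2, s3, s4, s5 ≥ 0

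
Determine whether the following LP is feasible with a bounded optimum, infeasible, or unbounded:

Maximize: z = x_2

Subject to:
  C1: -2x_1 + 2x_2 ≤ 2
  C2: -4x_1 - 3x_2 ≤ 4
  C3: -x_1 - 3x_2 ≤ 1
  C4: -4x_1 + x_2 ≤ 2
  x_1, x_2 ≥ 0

Unbounded (objective can increase without bound)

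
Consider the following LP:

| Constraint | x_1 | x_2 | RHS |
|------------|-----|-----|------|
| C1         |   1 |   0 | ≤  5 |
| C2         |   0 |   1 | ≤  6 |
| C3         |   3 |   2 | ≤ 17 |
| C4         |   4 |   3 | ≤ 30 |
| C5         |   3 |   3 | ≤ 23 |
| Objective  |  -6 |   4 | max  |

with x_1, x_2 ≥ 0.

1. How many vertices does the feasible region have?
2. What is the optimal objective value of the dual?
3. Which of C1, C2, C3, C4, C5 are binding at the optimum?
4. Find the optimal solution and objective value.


1. 5
2. 24
3. C2
4. x_1 = 0, x_2 = 6, z = 24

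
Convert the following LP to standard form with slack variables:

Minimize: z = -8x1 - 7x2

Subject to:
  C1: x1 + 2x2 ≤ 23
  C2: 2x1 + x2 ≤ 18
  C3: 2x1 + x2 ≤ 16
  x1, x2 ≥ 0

min z = -8x1 - 7x2

s.t.
  x1 + 2x2 + s1 = 23
  2x1 + x2 + s2 = 18
  2x1 + x2 + s3 = 16
  x1, x2, s1, s2, s3 ≥ 0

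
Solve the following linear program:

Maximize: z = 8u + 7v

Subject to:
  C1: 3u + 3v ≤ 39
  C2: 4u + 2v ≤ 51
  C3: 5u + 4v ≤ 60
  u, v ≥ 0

Evaluate the objective at each vertex of the feasible region:
  z(0, 0) = 0
  z(12, 0) = 96
  z(8, 5) = 99  ←
  z(0, 13) = 91
The maximum is at u = 8, v = 5.

u = 8, v = 5, z = 99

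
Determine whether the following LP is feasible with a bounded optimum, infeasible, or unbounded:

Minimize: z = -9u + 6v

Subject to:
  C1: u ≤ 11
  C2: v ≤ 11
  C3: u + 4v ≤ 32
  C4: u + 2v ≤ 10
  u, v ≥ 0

Feasible with a bounded optimal solution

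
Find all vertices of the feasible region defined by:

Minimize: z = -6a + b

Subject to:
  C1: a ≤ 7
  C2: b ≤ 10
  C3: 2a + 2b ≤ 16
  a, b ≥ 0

(0, 0), (7, 0), (7, 1), (0, 8)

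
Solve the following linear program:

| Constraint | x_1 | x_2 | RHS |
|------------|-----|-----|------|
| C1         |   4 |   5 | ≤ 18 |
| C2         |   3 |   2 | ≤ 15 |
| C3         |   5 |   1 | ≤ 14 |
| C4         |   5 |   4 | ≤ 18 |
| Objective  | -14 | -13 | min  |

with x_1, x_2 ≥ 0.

Evaluate the objective at each vertex of the feasible region:
  z(0, 0) = 0
  z(2.8, 0) = -39.2
  z(2.533, 1.333) = -52.8
  z(2, 2) = -54  ←
  z(0, 3.6) = -46.8
The minimum is at x_1 = 2, x_2 = 2.

x_1 = 2, x_2 = 2, z = -54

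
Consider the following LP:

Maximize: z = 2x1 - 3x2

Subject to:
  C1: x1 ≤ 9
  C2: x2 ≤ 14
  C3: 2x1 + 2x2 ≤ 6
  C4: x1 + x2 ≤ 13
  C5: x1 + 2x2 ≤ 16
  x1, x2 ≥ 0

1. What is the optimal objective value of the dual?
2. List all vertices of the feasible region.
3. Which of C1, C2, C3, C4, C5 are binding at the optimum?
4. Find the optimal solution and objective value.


1. 6
2. (0, 0), (3, 0), (0, 3)
3. C3
4. x1 = 3, x2 = 0, z = 6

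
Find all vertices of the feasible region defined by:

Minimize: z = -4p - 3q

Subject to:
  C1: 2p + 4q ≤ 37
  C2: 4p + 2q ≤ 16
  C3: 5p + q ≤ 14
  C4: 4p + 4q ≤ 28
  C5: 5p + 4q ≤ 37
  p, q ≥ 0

(0, 0), (2.8, 0), (2, 4), (1, 6), (0, 7)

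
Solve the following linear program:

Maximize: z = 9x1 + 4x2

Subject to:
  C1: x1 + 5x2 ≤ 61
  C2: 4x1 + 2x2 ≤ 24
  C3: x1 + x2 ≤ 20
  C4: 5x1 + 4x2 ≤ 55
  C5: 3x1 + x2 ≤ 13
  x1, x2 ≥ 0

Evaluate the objective at each vertex of the feasible region:
  z(0, 0) = 0
  z(4.333, 0) = 39
  z(1, 10) = 49  ←
  z(0, 12) = 48
The maximum is at x1 = 1, x2 = 10.

x1 = 1, x2 = 10, z = 49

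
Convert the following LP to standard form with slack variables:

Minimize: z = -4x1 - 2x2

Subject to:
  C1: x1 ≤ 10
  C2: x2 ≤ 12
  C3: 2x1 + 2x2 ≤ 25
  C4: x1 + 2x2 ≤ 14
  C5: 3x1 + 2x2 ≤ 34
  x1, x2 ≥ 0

min z = -4x1 - 2x2

s.t.
  x1 + s1 = 10
  x2 + s2 = 12
  2x1 + 2x2 + s3 = 25
  x1 + 2x2 + s4 = 14
  3x1 + 2x2 + s5 = 34
  x1, x2, s1, s2, s3, s4, s5 ≥ 0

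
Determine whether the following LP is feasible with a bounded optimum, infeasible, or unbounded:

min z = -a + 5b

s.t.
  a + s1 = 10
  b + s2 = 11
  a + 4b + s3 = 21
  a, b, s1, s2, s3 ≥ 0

Feasible with a bounded optimal solution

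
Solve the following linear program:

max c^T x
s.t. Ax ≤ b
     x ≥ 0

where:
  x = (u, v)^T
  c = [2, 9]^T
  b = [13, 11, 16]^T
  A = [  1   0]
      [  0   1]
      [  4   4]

Evaluate the objective at each vertex of the feasible region:
  z(0, 0) = 0
  z(4, 0) = 8
  z(0, 4) = 36  ←
The maximum is at u = 0, v = 4.

u = 0, v = 4, z = 36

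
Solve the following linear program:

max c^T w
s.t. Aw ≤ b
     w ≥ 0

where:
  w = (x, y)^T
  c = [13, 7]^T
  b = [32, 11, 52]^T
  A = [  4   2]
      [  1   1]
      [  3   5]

Evaluate the objective at each vertex of the feasible region:
  z(0, 0) = 0
  z(8, 0) = 104
  z(5, 6) = 107  ←
  z(1.5, 9.5) = 86
  z(0, 10.4) = 72.8
The maximum is at x = 5, y = 6.

x = 5, y = 6, z = 107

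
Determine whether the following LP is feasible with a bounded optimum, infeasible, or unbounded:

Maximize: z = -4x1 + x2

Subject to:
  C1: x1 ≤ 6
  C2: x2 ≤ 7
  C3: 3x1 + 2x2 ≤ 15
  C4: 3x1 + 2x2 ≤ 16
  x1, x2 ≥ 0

Feasible with a bounded optimal solution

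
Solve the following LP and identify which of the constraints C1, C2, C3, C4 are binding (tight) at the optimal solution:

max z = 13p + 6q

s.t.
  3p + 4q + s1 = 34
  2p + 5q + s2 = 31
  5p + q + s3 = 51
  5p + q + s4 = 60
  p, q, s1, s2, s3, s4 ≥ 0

At p = 10, q = 1, compute slack b - a·x for each constraint:
  C1: 34 − 34 = 0  (binding)
  C2: 31 − 25 = 6  (slack)
  C3: 51 − 51 = 0  (binding)
  C4: 60 − 51 = 9  (slack)

Optimal: p = 10, q = 1
Binding: C1, C3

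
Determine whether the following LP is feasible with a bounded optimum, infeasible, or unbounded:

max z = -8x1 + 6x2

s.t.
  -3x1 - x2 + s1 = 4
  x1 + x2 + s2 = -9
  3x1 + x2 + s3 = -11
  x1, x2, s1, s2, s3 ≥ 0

Infeasible (no feasible solution exists)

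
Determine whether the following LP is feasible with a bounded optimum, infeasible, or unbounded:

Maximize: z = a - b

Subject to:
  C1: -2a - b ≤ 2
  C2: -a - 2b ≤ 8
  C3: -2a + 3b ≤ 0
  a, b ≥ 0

Unbounded (objective can increase without bound)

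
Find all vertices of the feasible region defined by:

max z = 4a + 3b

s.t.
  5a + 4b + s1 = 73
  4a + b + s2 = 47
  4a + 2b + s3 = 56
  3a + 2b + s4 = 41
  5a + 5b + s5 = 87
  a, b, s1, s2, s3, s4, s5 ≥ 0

(0, 0), (11.75, 0), (10.6, 4.6), (9, 7), (3.4, 14), (0, 17.4)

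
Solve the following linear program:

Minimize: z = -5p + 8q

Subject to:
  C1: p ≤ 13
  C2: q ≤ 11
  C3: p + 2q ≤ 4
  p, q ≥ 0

Evaluate the objective at each vertex of the feasible region:
  z(0, 0) = 0
  z(4, 0) = -20  ←
  z(0, 2) = 16
The minimum is at p = 4, q = 0.

p = 4, q = 0, z = -20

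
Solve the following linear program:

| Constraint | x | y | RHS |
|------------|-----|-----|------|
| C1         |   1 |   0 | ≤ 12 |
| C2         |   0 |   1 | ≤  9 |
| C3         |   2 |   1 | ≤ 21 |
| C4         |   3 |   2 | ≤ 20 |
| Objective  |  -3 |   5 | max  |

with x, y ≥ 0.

Evaluate the objective at each vertex of the feasible region:
  z(0, 0) = 0
  z(6.667, 0) = -20
  z(0.6667, 9) = 43
  z(0, 9) = 45  ←
The maximum is at x = 0, y = 9.

x = 0, y = 9, z = 45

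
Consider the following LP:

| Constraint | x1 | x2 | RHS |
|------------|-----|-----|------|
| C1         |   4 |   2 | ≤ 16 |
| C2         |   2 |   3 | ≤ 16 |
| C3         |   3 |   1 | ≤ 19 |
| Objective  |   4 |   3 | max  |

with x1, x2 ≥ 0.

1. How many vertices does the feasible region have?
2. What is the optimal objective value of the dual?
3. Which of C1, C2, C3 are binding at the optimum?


1. 4
2. 20
3. C1, C2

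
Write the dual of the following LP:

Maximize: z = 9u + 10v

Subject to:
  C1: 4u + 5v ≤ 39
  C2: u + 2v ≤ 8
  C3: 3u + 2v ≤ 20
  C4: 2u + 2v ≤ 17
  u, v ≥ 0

Primal max cᵀx s.t. Ax ≤ b, x ≥ 0  →  Dual min bᵀy s.t. Aᵀy ≥ c, y ≥ 0.

Minimize: z = 39y1 + 8y2 + 20y3 + 17y4

Subject to:
  4y1 + y2 + 3y3 + 2y4 ≥ 9
  5y1 + 2y2 + 2y3 + 2y4 ≥ 10
  y1, y2, y3, y4 ≥ 0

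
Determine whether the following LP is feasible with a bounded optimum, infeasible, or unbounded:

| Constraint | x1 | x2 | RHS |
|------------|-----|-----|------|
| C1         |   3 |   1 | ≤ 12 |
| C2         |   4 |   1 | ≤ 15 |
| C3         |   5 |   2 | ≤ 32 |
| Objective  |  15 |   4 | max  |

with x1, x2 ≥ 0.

Feasible with a bounded optimal solution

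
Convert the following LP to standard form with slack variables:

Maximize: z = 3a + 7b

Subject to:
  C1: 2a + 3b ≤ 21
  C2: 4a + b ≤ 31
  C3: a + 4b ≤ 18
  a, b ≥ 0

max z = 3a + 7b

s.t.
  2a + 3b + s1 = 21
  4a + b + s2 = 31
  a + 4b + s3 = 18
  a, b, s1, s2, s3 ≥ 0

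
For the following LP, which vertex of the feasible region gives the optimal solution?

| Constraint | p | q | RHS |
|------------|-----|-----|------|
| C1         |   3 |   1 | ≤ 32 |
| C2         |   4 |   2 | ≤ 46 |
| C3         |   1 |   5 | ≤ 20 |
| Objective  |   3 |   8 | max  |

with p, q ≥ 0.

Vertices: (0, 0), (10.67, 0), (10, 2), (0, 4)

Evaluate the objective at each vertex of the feasible region:
  z(0, 0) = 0
  z(10.67, 0) = 32
  z(10, 2) = 46  ←
  z(0, 4) = 32
The maximum is at p = 10, q = 2.

(10, 2)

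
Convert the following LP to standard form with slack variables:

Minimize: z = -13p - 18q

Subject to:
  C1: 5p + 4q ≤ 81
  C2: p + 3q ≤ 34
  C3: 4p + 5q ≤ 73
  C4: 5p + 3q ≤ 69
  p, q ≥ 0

min z = -13p - 18q

s.t.
  5p + 4q + s1 = 81
  p + 3q + s2 = 34
  4p + 5q + s3 = 73
  5p + 3q + s4 = 69
  p, q, s1, s2, s3, s4 ≥ 0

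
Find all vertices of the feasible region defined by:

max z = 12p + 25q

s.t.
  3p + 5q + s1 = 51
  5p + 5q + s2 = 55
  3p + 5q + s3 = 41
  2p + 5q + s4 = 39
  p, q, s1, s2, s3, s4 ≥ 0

(0, 0), (11, 0), (7, 4), (2, 7), (0, 7.8)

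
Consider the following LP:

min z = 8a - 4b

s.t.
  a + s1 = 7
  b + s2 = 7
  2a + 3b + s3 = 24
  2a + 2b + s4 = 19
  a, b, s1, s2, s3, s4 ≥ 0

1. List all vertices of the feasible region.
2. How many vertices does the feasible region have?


1. (0, 0), (7, 0), (7, 2.5), (4.5, 5), (1.5, 7), (0, 7)
2. 6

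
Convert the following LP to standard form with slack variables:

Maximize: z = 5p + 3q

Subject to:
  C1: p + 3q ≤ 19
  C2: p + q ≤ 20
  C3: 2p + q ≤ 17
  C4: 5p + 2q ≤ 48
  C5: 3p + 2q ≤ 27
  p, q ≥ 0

max z = 5p + 3q

s.t.
  p + 3q + s1 = 19
  p + q + s2 = 20
  2p + q + s3 = 17
  5p + 2q + s4 = 48
  3p + 2q + s5 = 27
  p, q, s1, s2, s3, s4, s5 ≥ 0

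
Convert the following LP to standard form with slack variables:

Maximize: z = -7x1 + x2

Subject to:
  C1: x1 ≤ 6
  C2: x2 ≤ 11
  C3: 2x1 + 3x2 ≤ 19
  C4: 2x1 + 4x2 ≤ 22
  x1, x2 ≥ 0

max z = -7x1 + x2

s.t.
  x1 + s1 = 6
  x2 + s2 = 11
  2x1 + 3x2 + s3 = 19
  2x1 + 4x2 + s4 = 22
  x1, x2, s1, s2, s3, s4 ≥ 0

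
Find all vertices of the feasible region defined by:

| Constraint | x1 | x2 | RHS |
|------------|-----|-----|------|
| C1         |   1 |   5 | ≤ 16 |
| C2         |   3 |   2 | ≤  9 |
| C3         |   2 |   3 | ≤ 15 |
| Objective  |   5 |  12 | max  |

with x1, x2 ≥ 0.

(0, 0), (3, 0), (1, 3), (0, 3.2)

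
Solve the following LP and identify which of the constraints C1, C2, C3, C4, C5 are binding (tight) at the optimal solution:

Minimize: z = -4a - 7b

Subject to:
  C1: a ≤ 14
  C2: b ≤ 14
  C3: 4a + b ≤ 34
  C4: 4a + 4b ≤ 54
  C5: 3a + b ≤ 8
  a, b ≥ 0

At a = 0, b = 8, compute slack b - a·x for each constraint:
  C1: 14 − 0 = 14  (slack)
  C2: 14 − 8 = 6  (slack)
  C3: 34 − 8 = 26  (slack)
  C4: 54 − 32 = 22  (slack)
  C5: 8 − 8 = 0  (binding)

Optimal: a = 0, b = 8
Binding: C5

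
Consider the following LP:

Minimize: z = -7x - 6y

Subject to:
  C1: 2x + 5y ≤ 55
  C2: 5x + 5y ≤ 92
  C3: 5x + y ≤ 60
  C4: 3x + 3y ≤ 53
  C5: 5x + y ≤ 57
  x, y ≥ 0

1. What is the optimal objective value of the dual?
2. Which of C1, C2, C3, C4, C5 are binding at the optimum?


1. -112
2. C1, C5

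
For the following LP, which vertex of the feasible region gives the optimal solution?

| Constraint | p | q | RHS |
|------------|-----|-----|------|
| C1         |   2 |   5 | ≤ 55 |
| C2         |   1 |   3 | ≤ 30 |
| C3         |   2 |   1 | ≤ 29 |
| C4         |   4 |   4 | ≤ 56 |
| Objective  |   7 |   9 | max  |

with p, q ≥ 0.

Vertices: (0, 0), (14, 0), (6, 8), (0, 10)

Evaluate the objective at each vertex of the feasible region:
  z(0, 0) = 0
  z(14, 0) = 98
  z(6, 8) = 114  ←
  z(0, 10) = 90
The maximum is at p = 6, q = 8.

(6, 8)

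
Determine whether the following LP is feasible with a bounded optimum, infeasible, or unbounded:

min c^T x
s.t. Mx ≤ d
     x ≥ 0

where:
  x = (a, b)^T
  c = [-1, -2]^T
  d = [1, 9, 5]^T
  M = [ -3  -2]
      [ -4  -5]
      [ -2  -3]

Unbounded (objective can decrease without bound)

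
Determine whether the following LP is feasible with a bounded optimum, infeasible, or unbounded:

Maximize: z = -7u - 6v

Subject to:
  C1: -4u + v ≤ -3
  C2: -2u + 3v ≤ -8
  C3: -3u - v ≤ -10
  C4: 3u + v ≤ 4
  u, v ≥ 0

Infeasible (no feasible solution exists)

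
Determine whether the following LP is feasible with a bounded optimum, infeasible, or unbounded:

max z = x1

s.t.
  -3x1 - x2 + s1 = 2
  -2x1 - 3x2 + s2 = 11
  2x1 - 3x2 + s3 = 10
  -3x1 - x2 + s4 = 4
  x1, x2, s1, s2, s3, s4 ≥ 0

Unbounded (objective can increase without bound)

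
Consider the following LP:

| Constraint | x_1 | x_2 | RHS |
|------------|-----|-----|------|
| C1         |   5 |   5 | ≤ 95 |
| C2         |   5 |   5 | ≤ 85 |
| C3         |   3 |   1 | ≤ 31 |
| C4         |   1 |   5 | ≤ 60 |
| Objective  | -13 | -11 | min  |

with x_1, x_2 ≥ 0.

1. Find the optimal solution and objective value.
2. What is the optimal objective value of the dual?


1. x_1 = 7, x_2 = 10, z = -201
2. -201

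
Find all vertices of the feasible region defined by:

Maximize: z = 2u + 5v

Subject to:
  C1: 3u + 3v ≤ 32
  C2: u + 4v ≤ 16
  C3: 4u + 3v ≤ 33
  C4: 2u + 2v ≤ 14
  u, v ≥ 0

(0, 0), (7, 0), (4, 3), (0, 4)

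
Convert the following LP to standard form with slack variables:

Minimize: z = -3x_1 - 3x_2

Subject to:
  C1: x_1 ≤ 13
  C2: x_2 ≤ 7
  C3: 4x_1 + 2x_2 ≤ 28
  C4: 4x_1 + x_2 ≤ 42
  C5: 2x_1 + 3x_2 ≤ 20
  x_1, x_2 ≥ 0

min z = -3x_1 - 3x_2

s.t.
  x_1 + s1 = 13
  x_2 + s2 = 7
  4x_1 + 2x_2 + s3 = 28
  4x_1 + x_2 + s4 = 42
  2x_1 + 3x_2 + s5 = 20
  x_1, x_2, s1, s2, s3, s4, s5 ≥ 0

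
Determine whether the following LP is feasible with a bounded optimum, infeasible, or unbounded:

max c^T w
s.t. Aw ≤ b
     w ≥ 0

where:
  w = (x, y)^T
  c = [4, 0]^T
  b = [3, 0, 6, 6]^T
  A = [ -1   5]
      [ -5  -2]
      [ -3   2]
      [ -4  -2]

Unbounded (objective can increase without bound)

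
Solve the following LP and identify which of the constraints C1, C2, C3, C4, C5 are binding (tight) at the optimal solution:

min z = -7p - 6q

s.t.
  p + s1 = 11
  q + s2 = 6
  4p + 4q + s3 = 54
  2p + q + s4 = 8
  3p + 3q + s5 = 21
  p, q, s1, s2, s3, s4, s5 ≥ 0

At p = 1, q = 6, compute slack b - a·x for each constraint:
  C1: 11 − 1 = 10  (slack)
  C2: 6 − 6 = 0  (binding)
  C3: 54 − 28 = 26  (slack)
  C4: 8 − 8 = 0  (binding)
  C5: 21 − 21 = 0  (binding)

Optimal: p = 1, q = 6
Binding: C2, C4, C5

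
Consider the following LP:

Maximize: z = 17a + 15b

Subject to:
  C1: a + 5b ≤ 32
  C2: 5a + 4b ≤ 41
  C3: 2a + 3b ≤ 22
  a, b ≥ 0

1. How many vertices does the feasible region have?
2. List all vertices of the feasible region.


1. 5
2. (0, 0), (8.2, 0), (5, 4), (2, 6), (0, 6.4)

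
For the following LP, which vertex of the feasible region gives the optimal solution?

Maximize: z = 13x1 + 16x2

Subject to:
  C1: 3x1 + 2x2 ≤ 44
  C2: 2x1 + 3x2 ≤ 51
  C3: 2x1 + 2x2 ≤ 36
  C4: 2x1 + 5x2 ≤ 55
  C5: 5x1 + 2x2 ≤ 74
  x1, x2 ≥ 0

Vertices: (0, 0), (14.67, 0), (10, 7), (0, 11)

Evaluate the objective at each vertex of the feasible region:
  z(0, 0) = 0
  z(14.67, 0) = 190.7
  z(10, 7) = 242  ←
  z(0, 11) = 176
The maximum is at x1 = 10, x2 = 7.

(10, 7)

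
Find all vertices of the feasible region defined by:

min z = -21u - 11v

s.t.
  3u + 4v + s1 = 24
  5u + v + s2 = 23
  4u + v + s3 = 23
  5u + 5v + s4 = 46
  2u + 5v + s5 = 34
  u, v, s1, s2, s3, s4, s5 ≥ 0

(0, 0), (4.6, 0), (4, 3), (0, 6)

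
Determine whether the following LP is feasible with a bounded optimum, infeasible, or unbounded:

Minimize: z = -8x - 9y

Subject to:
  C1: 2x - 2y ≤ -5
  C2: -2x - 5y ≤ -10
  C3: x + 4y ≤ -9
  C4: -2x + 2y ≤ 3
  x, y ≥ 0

Infeasible (no feasible solution exists)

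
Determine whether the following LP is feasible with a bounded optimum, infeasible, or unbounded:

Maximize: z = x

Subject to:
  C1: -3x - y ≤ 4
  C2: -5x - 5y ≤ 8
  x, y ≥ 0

Unbounded (objective can increase without bound)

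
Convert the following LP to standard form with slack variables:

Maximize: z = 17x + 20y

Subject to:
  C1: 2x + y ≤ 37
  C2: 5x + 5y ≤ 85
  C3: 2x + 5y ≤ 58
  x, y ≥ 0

max z = 17x + 20y

s.t.
  2x + y + s1 = 37
  5x + 5y + s2 = 85
  2x + 5y + s3 = 58
  x, y, s1, s2, s3 ≥ 0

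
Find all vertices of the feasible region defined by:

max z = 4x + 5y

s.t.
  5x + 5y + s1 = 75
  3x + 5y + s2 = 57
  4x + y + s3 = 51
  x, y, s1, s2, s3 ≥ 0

(0, 0), (12.75, 0), (12, 3), (9, 6), (0, 11.4)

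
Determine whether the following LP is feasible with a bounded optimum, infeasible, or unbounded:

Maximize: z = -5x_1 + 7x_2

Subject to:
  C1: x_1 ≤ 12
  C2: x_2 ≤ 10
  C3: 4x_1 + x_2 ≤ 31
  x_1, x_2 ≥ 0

Feasible with a bounded optimal solution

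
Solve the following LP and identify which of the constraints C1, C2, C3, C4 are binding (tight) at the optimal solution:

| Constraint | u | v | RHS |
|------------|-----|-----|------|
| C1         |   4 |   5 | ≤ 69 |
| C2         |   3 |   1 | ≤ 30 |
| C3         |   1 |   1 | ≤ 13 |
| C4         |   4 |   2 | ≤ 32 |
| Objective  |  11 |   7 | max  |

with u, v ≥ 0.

At u = 3, v = 10, compute slack b - a·x for each constraint:
  C1: 69 − 62 = 7  (slack)
  C2: 30 − 19 = 11  (slack)
  C3: 13 − 13 = 0  (binding)
  C4: 32 − 32 = 0  (binding)

Optimal: u = 3, v = 10
Binding: C3, C4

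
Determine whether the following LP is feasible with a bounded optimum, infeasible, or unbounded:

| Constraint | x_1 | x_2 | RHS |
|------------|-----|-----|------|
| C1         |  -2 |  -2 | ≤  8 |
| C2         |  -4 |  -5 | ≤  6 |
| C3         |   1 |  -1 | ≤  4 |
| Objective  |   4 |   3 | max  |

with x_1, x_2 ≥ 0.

Unbounded (objective can increase without bound)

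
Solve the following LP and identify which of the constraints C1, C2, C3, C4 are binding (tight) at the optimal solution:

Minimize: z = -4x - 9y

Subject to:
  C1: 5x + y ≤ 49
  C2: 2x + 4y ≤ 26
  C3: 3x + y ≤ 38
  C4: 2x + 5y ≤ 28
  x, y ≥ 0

At x = 9, y = 2, compute slack b - a·x for each constraint:
  C1: 49 − 47 = 2  (slack)
  C2: 26 − 26 = 0  (binding)
  C3: 38 − 29 = 9  (slack)
  C4: 28 − 28 = 0  (binding)

Optimal: x = 9, y = 2
Binding: C2, C4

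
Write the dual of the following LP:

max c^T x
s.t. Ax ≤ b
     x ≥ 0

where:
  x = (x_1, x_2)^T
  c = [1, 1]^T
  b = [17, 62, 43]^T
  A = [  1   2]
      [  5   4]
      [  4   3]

Primal max cᵀx s.t. Ax ≤ b, x ≥ 0  →  Dual min bᵀy s.t. Aᵀy ≥ c, y ≥ 0.

Minimize: z = 17y1 + 62y2 + 43y3

Subject to:
  y1 + 5y2 + 4y3 ≥ 1
  2y1 + 4y2 + 3y3 ≥ 1
  y1, y2, y3 ≥ 0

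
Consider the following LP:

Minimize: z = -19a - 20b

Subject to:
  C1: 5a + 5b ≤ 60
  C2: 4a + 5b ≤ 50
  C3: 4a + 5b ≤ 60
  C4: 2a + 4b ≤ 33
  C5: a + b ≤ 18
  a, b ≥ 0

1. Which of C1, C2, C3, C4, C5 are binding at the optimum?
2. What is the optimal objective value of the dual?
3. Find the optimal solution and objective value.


1. C1, C2
2. -230
3. a = 10, b = 2, z = -230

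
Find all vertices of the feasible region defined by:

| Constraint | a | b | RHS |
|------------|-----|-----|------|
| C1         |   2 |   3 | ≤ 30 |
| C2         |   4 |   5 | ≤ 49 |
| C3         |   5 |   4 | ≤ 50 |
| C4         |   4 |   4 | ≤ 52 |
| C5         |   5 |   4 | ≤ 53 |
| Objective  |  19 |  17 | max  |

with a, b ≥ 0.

(0, 0), (10, 0), (6, 5), (0, 9.8)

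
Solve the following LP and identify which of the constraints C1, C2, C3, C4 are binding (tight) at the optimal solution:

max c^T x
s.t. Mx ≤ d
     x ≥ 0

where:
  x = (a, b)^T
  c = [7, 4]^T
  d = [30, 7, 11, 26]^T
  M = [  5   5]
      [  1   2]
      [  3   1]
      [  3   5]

At a = 3, b = 2, compute slack b - a·x for each constraint:
  C1: 30 − 25 = 5  (slack)
  C2: 7 − 7 = 0  (binding)
  C3: 11 − 11 = 0  (binding)
  C4: 26 − 19 = 7  (slack)

Optimal: a = 3, b = 2
Binding: C2, C3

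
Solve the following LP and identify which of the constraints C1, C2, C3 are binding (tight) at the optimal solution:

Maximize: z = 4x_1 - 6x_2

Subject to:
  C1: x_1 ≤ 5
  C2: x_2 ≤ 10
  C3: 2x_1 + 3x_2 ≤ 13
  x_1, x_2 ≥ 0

At x_1 = 5, x_2 = 0, compute slack b - a·x for each constraint:
  C1: 5 − 5 = 0  (binding)
  C2: 10 − 0 = 10  (slack)
  C3: 13 − 10 = 3  (slack)

Optimal: x_1 = 5, x_2 = 0
Binding: C1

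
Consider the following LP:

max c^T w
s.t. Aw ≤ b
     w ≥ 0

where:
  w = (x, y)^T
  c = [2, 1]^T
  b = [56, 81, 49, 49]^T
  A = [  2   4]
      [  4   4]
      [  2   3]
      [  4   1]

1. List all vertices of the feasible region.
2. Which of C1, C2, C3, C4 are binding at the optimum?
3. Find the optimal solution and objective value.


1. (0, 0), (12.25, 0), (10, 9), (0, 14)
2. C1, C4
3. x = 10, y = 9, z = 29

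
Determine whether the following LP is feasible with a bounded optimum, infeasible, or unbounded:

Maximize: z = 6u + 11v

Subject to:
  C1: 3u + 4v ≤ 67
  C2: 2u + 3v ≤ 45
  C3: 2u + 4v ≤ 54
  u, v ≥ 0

Feasible with a bounded optimal solution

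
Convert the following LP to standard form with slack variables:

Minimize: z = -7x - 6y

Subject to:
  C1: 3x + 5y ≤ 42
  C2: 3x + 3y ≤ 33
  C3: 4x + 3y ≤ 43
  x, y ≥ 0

min z = -7x - 6y

s.t.
  3x + 5y + s1 = 42
  3x + 3y + s2 = 33
  4x + 3y + s3 = 43
  x, y, s1, s2, s3 ≥ 0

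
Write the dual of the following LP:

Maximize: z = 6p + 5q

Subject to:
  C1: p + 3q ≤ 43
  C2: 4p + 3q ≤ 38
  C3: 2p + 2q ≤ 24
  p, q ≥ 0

Primal max cᵀx s.t. Ax ≤ b, x ≥ 0  →  Dual min bᵀy s.t. Aᵀy ≥ c, y ≥ 0.

Minimize: z = 43y1 + 38y2 + 24y3

Subject to:
  y1 + 4y2 + 2y3 ≥ 6
  3y1 + 3y2 + 2y3 ≥ 5
  y1, y2, y3 ≥ 0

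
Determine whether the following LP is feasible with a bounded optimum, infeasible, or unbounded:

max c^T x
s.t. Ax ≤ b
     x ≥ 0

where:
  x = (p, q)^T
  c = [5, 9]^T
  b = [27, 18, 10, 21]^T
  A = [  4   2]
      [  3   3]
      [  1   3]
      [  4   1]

Feasible with a bounded optimal solution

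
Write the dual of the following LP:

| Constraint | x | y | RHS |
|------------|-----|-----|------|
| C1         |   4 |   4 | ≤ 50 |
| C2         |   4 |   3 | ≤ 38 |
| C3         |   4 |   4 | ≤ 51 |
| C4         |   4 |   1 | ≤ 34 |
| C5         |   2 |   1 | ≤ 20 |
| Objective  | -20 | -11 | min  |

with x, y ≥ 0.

Primal min cᵀx s.t. Ax ≤ b, x ≥ 0  →  Dual max −bᵀy s.t. Aᵀy ≥ −c, y ≥ 0.

Maximize: z = -50y1 - 38y2 - 51y3 - 34y4 - 20y5

Subject to:
  4y1 + 4y2 + 4y3 + 4y4 + 2y5 ≥ 20
  4y1 + 3y2 + 4y3 + y4 + y5 ≥ 11
  y1, y2, y3, y4, y5 ≥ 0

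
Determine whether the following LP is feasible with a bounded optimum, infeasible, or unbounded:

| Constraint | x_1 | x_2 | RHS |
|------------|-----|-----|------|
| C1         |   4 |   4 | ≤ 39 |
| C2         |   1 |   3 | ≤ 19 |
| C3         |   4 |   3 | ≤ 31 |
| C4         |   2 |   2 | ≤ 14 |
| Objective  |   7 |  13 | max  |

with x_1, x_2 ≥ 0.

Feasible with a bounded optimal solution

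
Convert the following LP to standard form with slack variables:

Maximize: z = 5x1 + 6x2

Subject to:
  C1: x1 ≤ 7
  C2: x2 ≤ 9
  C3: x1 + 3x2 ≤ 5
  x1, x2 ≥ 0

max z = 5x1 + 6x2

s.t.
  x1 + s1 = 7
  x2 + s2 = 9
  x1 + 3x2 + s3 = 5
  x1, x2, s1, s2, s3 ≥ 0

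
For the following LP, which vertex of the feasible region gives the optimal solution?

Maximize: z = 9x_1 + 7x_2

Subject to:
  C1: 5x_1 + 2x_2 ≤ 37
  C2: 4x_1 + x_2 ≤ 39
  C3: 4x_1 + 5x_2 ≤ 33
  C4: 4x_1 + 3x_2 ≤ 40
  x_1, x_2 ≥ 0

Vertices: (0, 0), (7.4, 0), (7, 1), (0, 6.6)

Evaluate the objective at each vertex of the feasible region:
  z(0, 0) = 0
  z(7.4, 0) = 66.6
  z(7, 1) = 70  ←
  z(0, 6.6) = 46.2
The maximum is at x_1 = 7, x_2 = 1.

(7, 1)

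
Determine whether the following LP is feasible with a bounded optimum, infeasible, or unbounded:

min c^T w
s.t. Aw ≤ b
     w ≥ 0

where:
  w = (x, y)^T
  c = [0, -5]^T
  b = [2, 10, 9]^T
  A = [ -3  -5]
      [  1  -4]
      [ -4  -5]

Unbounded (objective can decrease without bound)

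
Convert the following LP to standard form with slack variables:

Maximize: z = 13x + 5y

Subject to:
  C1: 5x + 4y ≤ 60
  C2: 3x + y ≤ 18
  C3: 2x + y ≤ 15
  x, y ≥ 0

max z = 13x + 5y

s.t.
  5x + 4y + s1 = 60
  3x + y + s2 = 18
  2x + y + s3 = 15
  x, y, s1, s2, s3 ≥ 0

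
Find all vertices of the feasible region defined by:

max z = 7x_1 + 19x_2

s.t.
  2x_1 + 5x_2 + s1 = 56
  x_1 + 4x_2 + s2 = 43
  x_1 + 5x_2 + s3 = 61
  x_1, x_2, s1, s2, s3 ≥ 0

(0, 0), (28, 0), (3, 10), (0, 10.75)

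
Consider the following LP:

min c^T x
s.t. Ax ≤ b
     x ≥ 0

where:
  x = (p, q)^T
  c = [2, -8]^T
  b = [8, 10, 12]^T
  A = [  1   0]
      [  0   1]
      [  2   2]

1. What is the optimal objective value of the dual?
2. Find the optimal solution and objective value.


1. -48
2. p = 0, q = 6, z = -48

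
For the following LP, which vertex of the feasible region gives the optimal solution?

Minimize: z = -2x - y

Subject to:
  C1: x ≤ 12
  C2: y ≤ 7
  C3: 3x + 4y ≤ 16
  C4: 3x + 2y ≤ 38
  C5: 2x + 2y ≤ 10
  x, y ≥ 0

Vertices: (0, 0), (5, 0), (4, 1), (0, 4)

Evaluate the objective at each vertex of the feasible region:
  z(0, 0) = 0
  z(5, 0) = -10  ←
  z(4, 1) = -9
  z(0, 4) = -4
The minimum is at x = 5, y = 0.

(5, 0)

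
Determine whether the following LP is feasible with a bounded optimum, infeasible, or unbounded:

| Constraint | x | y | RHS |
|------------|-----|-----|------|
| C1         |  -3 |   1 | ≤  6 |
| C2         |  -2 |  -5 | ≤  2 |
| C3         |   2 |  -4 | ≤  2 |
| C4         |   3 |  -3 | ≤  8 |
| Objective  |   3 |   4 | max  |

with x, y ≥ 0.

Unbounded (objective can increase without bound)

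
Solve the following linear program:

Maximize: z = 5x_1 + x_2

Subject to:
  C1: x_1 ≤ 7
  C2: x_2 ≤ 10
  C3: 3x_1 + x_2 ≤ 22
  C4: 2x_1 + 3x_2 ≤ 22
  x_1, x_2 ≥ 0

Evaluate the objective at each vertex of the feasible region:
  z(0, 0) = 0
  z(7, 0) = 35
  z(7, 1) = 36  ←
  z(6.286, 3.143) = 34.57
  z(0, 7.333) = 7.333
The maximum is at x_1 = 7, x_2 = 1.

x_1 = 7, x_2 = 1, z = 36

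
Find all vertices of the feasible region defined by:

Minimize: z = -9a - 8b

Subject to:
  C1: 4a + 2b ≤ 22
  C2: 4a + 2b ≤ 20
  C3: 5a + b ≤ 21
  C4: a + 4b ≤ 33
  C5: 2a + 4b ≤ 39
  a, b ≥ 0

(0, 0), (4.2, 0), (3.667, 2.667), (1, 8), (0, 8.25)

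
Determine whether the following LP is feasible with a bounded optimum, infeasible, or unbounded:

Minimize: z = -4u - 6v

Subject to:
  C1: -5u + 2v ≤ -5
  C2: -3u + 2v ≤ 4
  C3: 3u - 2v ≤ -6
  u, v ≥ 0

Infeasible (no feasible solution exists)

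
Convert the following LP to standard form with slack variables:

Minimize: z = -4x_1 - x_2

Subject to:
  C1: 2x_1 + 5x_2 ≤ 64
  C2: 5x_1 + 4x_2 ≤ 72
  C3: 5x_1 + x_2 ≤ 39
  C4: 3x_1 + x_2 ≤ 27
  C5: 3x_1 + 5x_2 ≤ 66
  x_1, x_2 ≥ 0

min z = -4x_1 - x_2

s.t.
  2x_1 + 5x_2 + s1 = 64
  5x_1 + 4x_2 + s2 = 72
  5x_1 + x_2 + s3 = 39
  3x_1 + x_2 + s4 = 27
  3x_1 + 5x_2 + s5 = 66
  x_1, x_2, s1, s2, s3, s4, s5 ≥ 0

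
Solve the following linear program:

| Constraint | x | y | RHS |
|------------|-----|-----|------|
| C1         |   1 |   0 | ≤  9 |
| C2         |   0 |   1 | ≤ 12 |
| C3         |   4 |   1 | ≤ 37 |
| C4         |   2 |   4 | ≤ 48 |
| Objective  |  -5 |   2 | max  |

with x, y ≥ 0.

Evaluate the objective at each vertex of the feasible region:
  z(0, 0) = 0
  z(9, 0) = -45
  z(9, 1) = -43
  z(7.143, 8.429) = -18.86
  z(0, 12) = 24  ←
The maximum is at x = 0, y = 12.

x = 0, y = 12, z = 24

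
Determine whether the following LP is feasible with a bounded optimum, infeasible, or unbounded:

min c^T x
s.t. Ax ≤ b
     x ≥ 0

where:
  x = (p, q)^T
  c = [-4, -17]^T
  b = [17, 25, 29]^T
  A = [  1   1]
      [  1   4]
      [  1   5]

Feasible with a bounded optimal solution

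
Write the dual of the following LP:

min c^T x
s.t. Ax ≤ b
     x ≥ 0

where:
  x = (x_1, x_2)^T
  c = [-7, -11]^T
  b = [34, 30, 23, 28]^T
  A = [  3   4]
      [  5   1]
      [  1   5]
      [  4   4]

Primal min cᵀx s.t. Ax ≤ b, x ≥ 0  →  Dual max −bᵀy s.t. Aᵀy ≥ −c, y ≥ 0.

Maximize: z = -34y1 - 30y2 - 23y3 - 28y4

Subject to:
  3y1 + 5y2 + y3 + 4y4 ≥ 7
  4y1 + y2 + 5y3 + 4y4 ≥ 11
  y1, y2, y3, y4 ≥ 0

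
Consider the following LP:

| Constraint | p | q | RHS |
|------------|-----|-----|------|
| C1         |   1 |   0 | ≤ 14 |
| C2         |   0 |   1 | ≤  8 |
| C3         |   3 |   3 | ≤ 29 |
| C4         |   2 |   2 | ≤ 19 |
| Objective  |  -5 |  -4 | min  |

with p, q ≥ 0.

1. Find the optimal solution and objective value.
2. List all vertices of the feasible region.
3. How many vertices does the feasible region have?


1. p = 9.5, q = 0, z = -47.5
2. (0, 0), (9.5, 0), (1.5, 8), (0, 8)
3. 4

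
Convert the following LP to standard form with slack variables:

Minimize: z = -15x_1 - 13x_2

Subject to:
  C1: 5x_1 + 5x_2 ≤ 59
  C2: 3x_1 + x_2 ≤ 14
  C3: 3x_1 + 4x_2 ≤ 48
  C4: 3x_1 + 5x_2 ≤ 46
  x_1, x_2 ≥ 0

min z = -15x_1 - 13x_2

s.t.
  5x_1 + 5x_2 + s1 = 59
  3x_1 + x_2 + s2 = 14
  3x_1 + 4x_2 + s3 = 48
  3x_1 + 5x_2 + s4 = 46
  x_1, x_2, s1, s2, s3, s4 ≥ 0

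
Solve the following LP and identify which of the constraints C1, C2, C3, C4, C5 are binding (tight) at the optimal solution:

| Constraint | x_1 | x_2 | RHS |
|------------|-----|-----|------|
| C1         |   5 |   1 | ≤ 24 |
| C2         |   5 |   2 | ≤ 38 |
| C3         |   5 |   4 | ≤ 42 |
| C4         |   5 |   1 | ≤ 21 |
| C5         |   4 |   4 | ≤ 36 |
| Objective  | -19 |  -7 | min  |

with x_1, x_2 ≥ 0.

At x_1 = 3, x_2 = 6, compute slack b - a·x for each constraint:
  C1: 24 − 21 = 3  (slack)
  C2: 38 − 27 = 11  (slack)
  C3: 42 − 39 = 3  (slack)
  C4: 21 − 21 = 0  (binding)
  C5: 36 − 36 = 0  (binding)

Optimal: x_1 = 3, x_2 = 6
Binding: C4, C5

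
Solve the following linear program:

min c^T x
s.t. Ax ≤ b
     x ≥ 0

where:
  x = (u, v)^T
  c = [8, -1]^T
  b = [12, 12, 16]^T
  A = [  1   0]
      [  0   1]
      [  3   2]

Evaluate the objective at each vertex of the feasible region:
  z(0, 0) = 0
  z(5.333, 0) = 42.67
  z(0, 8) = -8  ←
The minimum is at u = 0, v = 8.

u = 0, v = 8, z = -8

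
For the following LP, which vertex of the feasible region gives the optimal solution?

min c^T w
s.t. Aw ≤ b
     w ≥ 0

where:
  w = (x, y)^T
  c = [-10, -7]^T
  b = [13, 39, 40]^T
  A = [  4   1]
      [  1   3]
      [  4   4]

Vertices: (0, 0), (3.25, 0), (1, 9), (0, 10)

Evaluate the objective at each vertex of the feasible region:
  z(0, 0) = 0
  z(3.25, 0) = -32.5
  z(1, 9) = -73  ←
  z(0, 10) = -70
The minimum is at x = 1, y = 9.

(1, 9)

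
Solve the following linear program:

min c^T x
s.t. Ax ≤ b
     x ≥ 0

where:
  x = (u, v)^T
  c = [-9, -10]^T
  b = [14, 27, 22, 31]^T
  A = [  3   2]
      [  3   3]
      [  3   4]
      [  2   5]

Evaluate the objective at each vertex of the feasible region:
  z(0, 0) = 0
  z(4.667, 0) = -42
  z(2, 4) = -58  ←
  z(0, 5.5) = -55
The minimum is at u = 2, v = 4.

u = 2, v = 4, z = -58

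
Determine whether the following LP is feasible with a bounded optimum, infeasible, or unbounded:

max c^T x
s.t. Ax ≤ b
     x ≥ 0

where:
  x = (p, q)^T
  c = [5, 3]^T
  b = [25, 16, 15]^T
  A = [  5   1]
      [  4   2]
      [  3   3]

Feasible with a bounded optimal solution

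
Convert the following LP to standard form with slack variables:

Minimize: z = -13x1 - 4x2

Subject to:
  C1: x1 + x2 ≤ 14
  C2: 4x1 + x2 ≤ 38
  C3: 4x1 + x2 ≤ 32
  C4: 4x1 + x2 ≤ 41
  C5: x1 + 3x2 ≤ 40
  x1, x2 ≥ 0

min z = -13x1 - 4x2

s.t.
  x1 + x2 + s1 = 14
  4x1 + x2 + s2 = 38
  4x1 + x2 + s3 = 32
  4x1 + x2 + s4 = 41
  x1 + 3x2 + s5 = 40
  x1, x2, s1, s2, s3, s4, s5 ≥ 0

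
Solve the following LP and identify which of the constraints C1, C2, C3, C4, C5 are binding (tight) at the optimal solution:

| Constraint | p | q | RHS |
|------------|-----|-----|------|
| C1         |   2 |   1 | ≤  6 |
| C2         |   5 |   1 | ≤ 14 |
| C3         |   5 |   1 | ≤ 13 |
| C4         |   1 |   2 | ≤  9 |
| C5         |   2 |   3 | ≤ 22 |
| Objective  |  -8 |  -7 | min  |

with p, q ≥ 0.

At p = 1, q = 4, compute slack b - a·x for each constraint:
  C1: 6 − 6 = 0  (binding)
  C2: 14 − 9 = 5  (slack)
  C3: 13 − 9 = 4  (slack)
  C4: 9 − 9 = 0  (binding)
  C5: 22 − 14 = 8  (slack)

Optimal: p = 1, q = 4
Binding: C1, C4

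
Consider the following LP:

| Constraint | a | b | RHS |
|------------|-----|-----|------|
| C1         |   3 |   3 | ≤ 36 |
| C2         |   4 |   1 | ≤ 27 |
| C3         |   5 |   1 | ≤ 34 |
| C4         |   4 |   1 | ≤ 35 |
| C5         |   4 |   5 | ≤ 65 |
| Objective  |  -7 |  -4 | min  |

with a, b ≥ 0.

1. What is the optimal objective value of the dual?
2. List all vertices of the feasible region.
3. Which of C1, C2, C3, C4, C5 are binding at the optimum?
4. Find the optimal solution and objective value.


1. -63
2. (0, 0), (6.75, 0), (5, 7), (0, 12)
3. C1, C2
4. a = 5, b = 7, z = -63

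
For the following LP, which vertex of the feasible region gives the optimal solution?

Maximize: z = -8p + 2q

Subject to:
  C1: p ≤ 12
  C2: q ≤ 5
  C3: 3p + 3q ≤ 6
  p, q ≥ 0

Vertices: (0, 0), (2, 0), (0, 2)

Evaluate the objective at each vertex of the feasible region:
  z(0, 0) = 0
  z(2, 0) = -16
  z(0, 2) = 4  ←
The maximum is at p = 0, q = 2.

(0, 2)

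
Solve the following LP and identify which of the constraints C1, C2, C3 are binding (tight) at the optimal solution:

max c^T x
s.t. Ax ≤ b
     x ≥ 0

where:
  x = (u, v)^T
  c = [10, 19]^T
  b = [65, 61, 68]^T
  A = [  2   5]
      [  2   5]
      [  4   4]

At u = 8, v = 9, compute slack b - a·x for each constraint:
  C1: 65 − 61 = 4  (slack)
  C2: 61 − 61 = 0  (binding)
  C3: 68 − 68 = 0  (binding)

Optimal: u = 8, v = 9
Binding: C2, C3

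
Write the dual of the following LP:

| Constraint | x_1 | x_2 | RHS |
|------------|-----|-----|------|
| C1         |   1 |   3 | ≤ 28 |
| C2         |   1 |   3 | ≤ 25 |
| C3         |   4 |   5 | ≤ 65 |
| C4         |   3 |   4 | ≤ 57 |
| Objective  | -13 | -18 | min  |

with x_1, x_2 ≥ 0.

Primal min cᵀx s.t. Ax ≤ b, x ≥ 0  →  Dual max −bᵀy s.t. Aᵀy ≥ −c, y ≥ 0.

Maximize: z = -28y1 - 25y2 - 65y3 - 57y4

Subject to:
  y1 + y2 + 4y3 + 3y4 ≥ 13
  3y1 + 3y2 + 5y3 + 4y4 ≥ 18
  y1, y2, y3, y4 ≥ 0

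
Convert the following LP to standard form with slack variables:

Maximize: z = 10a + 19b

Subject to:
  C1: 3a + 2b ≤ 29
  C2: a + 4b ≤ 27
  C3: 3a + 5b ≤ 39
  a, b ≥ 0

max z = 10a + 19b

s.t.
  3a + 2b + s1 = 29
  a + 4b + s2 = 27
  3a + 5b + s3 = 39
  a, b, s1, s2, s3 ≥ 0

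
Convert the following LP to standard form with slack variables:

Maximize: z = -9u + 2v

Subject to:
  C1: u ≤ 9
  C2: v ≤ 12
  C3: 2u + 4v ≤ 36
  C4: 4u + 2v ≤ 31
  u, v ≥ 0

max z = -9u + 2v

s.t.
  u + s1 = 9
  v + s2 = 12
  2u + 4v + s3 = 36
  4u + 2v + s4 = 31
  u, v, s1, s2, s3, s4 ≥ 0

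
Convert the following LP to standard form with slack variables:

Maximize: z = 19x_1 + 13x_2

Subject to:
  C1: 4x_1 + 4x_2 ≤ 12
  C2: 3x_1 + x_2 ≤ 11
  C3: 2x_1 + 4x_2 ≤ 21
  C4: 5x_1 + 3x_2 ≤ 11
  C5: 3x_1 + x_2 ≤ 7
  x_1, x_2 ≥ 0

max z = 19x_1 + 13x_2

s.t.
  4x_1 + 4x_2 + s1 = 12
  3x_1 + x_2 + s2 = 11
  2x_1 + 4x_2 + s3 = 21
  5x_1 + 3x_2 + s4 = 11
  3x_1 + x_2 + s5 = 7
  x_1, x_2, s1, s2, s3, s4, s5 ≥ 0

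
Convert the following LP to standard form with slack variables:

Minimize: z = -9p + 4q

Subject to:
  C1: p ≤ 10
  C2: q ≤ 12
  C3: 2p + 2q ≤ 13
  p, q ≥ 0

min z = -9p + 4q

s.t.
  p + s1 = 10
  q + s2 = 12
  2p + 2q + s3 = 13
  p, q, s1, s2, s3 ≥ 0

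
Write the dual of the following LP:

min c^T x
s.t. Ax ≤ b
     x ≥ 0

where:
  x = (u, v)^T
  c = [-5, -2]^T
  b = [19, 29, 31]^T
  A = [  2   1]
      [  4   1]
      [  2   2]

Primal min cᵀx s.t. Ax ≤ b, x ≥ 0  →  Dual max −bᵀy s.t. Aᵀy ≥ −c, y ≥ 0.

Maximize: z = -19y1 - 29y2 - 31y3

Subject to:
  2y1 + 4y2 + 2y3 ≥ 5
  y1 + y2 + 2y3 ≥ 2
  y1, y2, y3 ≥ 0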